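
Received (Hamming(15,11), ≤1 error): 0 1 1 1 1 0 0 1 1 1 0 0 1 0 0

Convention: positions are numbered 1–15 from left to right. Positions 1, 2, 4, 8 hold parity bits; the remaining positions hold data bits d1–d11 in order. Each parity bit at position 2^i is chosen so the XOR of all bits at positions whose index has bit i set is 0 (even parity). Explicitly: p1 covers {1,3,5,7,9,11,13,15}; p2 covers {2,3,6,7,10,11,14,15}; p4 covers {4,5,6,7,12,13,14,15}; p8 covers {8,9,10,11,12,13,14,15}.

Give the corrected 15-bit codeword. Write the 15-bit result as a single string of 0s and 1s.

s1 (pos 1,3,5,7,9,11,13,15): 0⊕1⊕1⊕0⊕1⊕0⊕1⊕0 = 0
s2 (pos 2,3,6,7,10,11,14,15): 1⊕1⊕0⊕0⊕1⊕0⊕0⊕0 = 1
s4 (pos 4,5,6,7,12,13,14,15): 1⊕1⊕0⊕0⊕0⊕1⊕0⊕0 = 1
s8 (pos 8,9,10,11,12,13,14,15): 1⊕1⊕1⊕0⊕0⊕1⊕0⊕0 = 0
Syndrome s8…s1 = 0110 → error at position 6.
Flip position 6: 011110011100100 → 011111011100100

011111011100100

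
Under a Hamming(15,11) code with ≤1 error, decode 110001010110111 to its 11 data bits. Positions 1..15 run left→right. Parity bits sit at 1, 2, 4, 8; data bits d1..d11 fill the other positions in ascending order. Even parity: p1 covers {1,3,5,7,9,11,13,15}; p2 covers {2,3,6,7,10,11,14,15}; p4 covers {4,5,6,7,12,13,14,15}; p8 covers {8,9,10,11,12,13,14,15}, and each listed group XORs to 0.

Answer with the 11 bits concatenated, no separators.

00100110111

s1 (pos 1,3,5,7,9,11,13,15): 1⊕0⊕0⊕0⊕0⊕1⊕1⊕1 = 0
s2 (pos 2,3,6,7,10,11,14,15): 1⊕0⊕1⊕0⊕1⊕1⊕1⊕1 = 0
s4 (pos 4,5,6,7,12,13,14,15): 0⊕0⊕1⊕0⊕0⊕1⊕1⊕1 = 0
s8 (pos 8,9,10,11,12,13,14,15): 1⊕0⊕1⊕1⊕0⊕1⊕1⊕1 = 0
Syndrome s8…s1 = 0000 → no error.
Read data bits from positions 3,5,6,7,9,10,11,12,13,14,15: 00100110111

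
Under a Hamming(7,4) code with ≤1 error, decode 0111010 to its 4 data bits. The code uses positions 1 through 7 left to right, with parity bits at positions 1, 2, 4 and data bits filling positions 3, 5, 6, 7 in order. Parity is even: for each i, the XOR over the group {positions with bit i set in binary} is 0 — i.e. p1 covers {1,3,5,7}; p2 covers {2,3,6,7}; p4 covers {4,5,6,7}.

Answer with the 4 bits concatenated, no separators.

s1 (pos 1,3,5,7): 0⊕1⊕0⊕0 = 1
s2 (pos 2,3,6,7): 1⊕1⊕1⊕0 = 1
s4 (pos 4,5,6,7): 1⊕0⊕1⊕0 = 0
Syndrome s4…s1 = 011 → error at position 3.
Flip position 3: 0111010 → 0101010
Read data bits from positions 3,5,6,7: 0010

0010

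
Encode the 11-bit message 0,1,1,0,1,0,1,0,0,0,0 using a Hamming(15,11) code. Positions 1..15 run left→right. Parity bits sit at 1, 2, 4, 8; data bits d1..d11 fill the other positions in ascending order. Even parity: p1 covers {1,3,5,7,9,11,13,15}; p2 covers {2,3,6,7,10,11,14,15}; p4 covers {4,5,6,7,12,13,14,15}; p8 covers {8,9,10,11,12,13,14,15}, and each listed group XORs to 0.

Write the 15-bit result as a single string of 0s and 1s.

Place data at non-parity positions: p1 p2 0 p4 1 1 0 p8 1 0 1 0 0 0 0
p1 (pos 1,3,5,7,9,11,13,15): XOR of data positions = 0⊕1⊕0⊕1⊕1⊕0⊕0 = 1
p2 (pos 2,3,6,7,10,11,14,15): XOR of data positions = 0⊕1⊕0⊕0⊕1⊕0⊕0 = 0
p4 (pos 4,5,6,7,12,13,14,15): XOR of data positions = 1⊕1⊕0⊕0⊕0⊕0⊕0 = 0
p8 (pos 8,9,10,11,12,13,14,15): XOR of data positions = 1⊕0⊕1⊕0⊕0⊕0⊕0 = 0
Codeword: 100011001010000

100011001010000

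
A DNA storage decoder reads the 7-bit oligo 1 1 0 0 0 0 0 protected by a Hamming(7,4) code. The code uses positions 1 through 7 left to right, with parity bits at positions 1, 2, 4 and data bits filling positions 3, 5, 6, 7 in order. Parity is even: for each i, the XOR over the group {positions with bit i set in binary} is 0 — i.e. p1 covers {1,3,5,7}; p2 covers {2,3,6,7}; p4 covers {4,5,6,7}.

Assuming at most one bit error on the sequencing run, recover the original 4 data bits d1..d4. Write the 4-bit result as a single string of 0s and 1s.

s1 (pos 1,3,5,7): 1⊕0⊕0⊕0 = 1
s2 (pos 2,3,6,7): 1⊕0⊕0⊕0 = 1
s4 (pos 4,5,6,7): 0⊕0⊕0⊕0 = 0
Syndrome s4…s1 = 011 → error at position 3.
Flip position 3: 1100000 → 1110000
Read data bits from positions 3,5,6,7: 1000

1000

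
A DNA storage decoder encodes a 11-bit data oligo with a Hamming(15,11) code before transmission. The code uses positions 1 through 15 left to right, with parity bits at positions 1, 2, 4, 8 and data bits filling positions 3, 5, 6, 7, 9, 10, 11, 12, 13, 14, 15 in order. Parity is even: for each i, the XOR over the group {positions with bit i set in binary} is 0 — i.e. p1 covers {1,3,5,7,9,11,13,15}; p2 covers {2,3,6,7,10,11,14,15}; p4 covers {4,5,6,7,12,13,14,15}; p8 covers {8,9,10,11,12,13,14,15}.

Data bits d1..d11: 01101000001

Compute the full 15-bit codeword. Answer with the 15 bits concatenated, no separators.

Place data at non-parity positions: p1 p2 0 p4 1 1 0 p8 1 0 0 0 0 0 1
p1 (pos 1,3,5,7,9,11,13,15): XOR of data positions = 0⊕1⊕0⊕1⊕0⊕0⊕1 = 1
p2 (pos 2,3,6,7,10,11,14,15): XOR of data positions = 0⊕1⊕0⊕0⊕0⊕0⊕1 = 0
p4 (pos 4,5,6,7,12,13,14,15): XOR of data positions = 1⊕1⊕0⊕0⊕0⊕0⊕1 = 1
p8 (pos 8,9,10,11,12,13,14,15): XOR of data positions = 1⊕0⊕0⊕0⊕0⊕0⊕1 = 0
Codeword: 100111001000001

100111001000001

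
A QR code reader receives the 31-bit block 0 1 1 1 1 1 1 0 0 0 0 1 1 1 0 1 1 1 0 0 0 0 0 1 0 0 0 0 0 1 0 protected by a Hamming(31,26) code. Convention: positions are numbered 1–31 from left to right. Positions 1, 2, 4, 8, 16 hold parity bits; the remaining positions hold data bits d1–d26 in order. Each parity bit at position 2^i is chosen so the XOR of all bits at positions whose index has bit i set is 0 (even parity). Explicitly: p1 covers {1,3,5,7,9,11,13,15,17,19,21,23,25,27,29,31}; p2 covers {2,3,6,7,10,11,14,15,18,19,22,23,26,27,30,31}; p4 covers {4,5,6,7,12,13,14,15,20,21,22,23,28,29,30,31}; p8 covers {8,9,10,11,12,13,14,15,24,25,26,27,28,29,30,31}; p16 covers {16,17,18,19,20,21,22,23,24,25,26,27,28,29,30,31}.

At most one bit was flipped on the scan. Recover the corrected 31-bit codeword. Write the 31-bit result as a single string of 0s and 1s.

0111111000011101110000010010010

s1 (pos 1,3,5,7,9,11,13,15,17,19,21,23,25,27,29,31): 0⊕1⊕1⊕1⊕0⊕0⊕1⊕0⊕1⊕0⊕0⊕0⊕0⊕0⊕0⊕0 = 1
s2 (pos 2,3,6,7,10,11,14,15,18,19,22,23,26,27,30,31): 1⊕1⊕1⊕1⊕0⊕0⊕1⊕0⊕1⊕0⊕0⊕0⊕0⊕0⊕1⊕0 = 1
s4 (pos 4,5,6,7,12,13,14,15,20,21,22,23,28,29,30,31): 1⊕1⊕1⊕1⊕1⊕1⊕1⊕0⊕0⊕0⊕0⊕0⊕0⊕0⊕1⊕0 = 0
s8 (pos 8,9,10,11,12,13,14,15,24,25,26,27,28,29,30,31): 0⊕0⊕0⊕0⊕1⊕1⊕1⊕0⊕1⊕0⊕0⊕0⊕0⊕0⊕1⊕0 = 1
s16 (pos 16,17,18,19,20,21,22,23,24,25,26,27,28,29,30,31): 1⊕1⊕1⊕0⊕0⊕0⊕0⊕0⊕1⊕0⊕0⊕0⊕0⊕0⊕1⊕0 = 1
Syndrome s16…s1 = 11011 → error at position 27.
Flip position 27: 0111111000011101110000010000010 → 0111111000011101110000010010010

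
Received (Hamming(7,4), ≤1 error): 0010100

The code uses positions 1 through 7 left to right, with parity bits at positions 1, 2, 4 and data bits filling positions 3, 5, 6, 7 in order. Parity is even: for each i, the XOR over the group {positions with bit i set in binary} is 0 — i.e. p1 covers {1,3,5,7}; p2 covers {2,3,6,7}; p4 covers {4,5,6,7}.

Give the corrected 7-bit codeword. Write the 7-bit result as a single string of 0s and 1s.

0010110

s1 (pos 1,3,5,7): 0⊕1⊕1⊕0 = 0
s2 (pos 2,3,6,7): 0⊕1⊕0⊕0 = 1
s4 (pos 4,5,6,7): 0⊕1⊕0⊕0 = 1
Syndrome s4…s1 = 110 → error at position 6.
Flip position 6: 0010100 → 0010110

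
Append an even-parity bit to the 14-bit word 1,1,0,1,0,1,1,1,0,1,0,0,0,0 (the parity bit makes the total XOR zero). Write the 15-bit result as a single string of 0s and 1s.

XOR of the 14 data bits: 1⊕1⊕0⊕1⊕0⊕1⊕1⊕1⊕0⊕1⊕0⊕0⊕0⊕0 = 1
Parity bit = 1 (so all 15 bits XOR to 0).

110101110100001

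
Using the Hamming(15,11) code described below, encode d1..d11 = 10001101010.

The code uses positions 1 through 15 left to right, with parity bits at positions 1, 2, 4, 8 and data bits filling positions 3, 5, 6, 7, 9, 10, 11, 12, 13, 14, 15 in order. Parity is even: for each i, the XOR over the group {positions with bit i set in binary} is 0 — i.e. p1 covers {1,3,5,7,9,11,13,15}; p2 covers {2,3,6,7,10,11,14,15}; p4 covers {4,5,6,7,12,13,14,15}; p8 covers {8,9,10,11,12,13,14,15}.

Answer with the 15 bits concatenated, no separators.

011000001101010

Place data at non-parity positions: p1 p2 1 p4 0 0 0 p8 1 1 0 1 0 1 0
p1 (pos 1,3,5,7,9,11,13,15): XOR of data positions = 1⊕0⊕0⊕1⊕0⊕0⊕0 = 0
p2 (pos 2,3,6,7,10,11,14,15): XOR of data positions = 1⊕0⊕0⊕1⊕0⊕1⊕0 = 1
p4 (pos 4,5,6,7,12,13,14,15): XOR of data positions = 0⊕0⊕0⊕1⊕0⊕1⊕0 = 0
p8 (pos 8,9,10,11,12,13,14,15): XOR of data positions = 1⊕1⊕0⊕1⊕0⊕1⊕0 = 0
Codeword: 011000001101010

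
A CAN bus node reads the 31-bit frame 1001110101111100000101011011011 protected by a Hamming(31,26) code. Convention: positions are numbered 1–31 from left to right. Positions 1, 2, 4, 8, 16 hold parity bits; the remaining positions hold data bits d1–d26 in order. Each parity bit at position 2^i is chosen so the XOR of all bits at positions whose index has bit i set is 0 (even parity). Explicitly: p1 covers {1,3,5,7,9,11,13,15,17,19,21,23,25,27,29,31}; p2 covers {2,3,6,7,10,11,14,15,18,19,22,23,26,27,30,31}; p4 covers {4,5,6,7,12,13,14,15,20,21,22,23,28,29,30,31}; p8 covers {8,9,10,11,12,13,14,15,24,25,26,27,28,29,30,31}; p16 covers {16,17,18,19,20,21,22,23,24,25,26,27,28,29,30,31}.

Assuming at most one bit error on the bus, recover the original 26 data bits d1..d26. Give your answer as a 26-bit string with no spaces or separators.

s1 (pos 1,3,5,7,9,11,13,15,17,19,21,23,25,27,29,31): 1⊕0⊕1⊕0⊕0⊕1⊕1⊕0⊕0⊕0⊕0⊕0⊕1⊕1⊕0⊕1 = 1
s2 (pos 2,3,6,7,10,11,14,15,18,19,22,23,26,27,30,31): 0⊕0⊕1⊕0⊕1⊕1⊕1⊕0⊕0⊕0⊕1⊕0⊕0⊕1⊕1⊕1 = 0
s4 (pos 4,5,6,7,12,13,14,15,20,21,22,23,28,29,30,31): 1⊕1⊕1⊕0⊕1⊕1⊕1⊕0⊕1⊕0⊕1⊕0⊕1⊕0⊕1⊕1 = 1
s8 (pos 8,9,10,11,12,13,14,15,24,25,26,27,28,29,30,31): 1⊕0⊕1⊕1⊕1⊕1⊕1⊕0⊕1⊕1⊕0⊕1⊕1⊕0⊕1⊕1 = 0
s16 (pos 16,17,18,19,20,21,22,23,24,25,26,27,28,29,30,31): 0⊕0⊕0⊕0⊕1⊕0⊕1⊕0⊕1⊕1⊕0⊕1⊕1⊕0⊕1⊕1 = 0
Syndrome s16…s1 = 00101 → error at position 5.
Flip position 5: 1001110101111100000101011011011 → 1001010101111100000101011011011
Read data bits from positions 3,5,6,7,9,10,11,12,13,14,15,17,18,19,20,21,22,23,24,25,26,27,28,29,30,31: 00100111110000101011011011

00100111110000101011011011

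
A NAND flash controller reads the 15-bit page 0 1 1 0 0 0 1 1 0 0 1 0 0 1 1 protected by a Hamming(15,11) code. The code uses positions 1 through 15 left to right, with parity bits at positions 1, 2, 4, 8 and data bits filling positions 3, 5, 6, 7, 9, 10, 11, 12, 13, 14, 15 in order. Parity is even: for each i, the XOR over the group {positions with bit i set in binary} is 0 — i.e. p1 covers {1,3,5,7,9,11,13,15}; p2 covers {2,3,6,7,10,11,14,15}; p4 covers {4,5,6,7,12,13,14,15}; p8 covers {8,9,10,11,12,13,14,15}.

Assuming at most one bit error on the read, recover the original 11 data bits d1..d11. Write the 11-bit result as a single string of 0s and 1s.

s1 (pos 1,3,5,7,9,11,13,15): 0⊕1⊕0⊕1⊕0⊕1⊕0⊕1 = 0
s2 (pos 2,3,6,7,10,11,14,15): 1⊕1⊕0⊕1⊕0⊕1⊕1⊕1 = 0
s4 (pos 4,5,6,7,12,13,14,15): 0⊕0⊕0⊕1⊕0⊕0⊕1⊕1 = 1
s8 (pos 8,9,10,11,12,13,14,15): 1⊕0⊕0⊕1⊕0⊕0⊕1⊕1 = 0
Syndrome s8…s1 = 0100 → error at position 4.
Flip position 4: 011000110010011 → 011100110010011
Read data bits from positions 3,5,6,7,9,10,11,12,13,14,15: 10010010011

10010010011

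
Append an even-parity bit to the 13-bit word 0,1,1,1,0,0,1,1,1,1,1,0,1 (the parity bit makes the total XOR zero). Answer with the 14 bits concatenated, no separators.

01110011111011

XOR of the 13 data bits: 0⊕1⊕1⊕1⊕0⊕0⊕1⊕1⊕1⊕1⊕1⊕0⊕1 = 1
Parity bit = 1 (so all 14 bits XOR to 0).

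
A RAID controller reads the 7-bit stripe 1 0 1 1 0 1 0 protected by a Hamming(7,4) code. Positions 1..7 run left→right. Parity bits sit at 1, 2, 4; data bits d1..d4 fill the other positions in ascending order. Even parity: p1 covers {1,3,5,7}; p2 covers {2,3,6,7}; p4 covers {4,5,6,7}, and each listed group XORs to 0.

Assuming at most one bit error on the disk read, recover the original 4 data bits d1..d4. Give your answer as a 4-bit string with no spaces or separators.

s1 (pos 1,3,5,7): 1⊕1⊕0⊕0 = 0
s2 (pos 2,3,6,7): 0⊕1⊕1⊕0 = 0
s4 (pos 4,5,6,7): 1⊕0⊕1⊕0 = 0
Syndrome s4…s1 = 000 → no error.
Read data bits from positions 3,5,6,7: 1010

1010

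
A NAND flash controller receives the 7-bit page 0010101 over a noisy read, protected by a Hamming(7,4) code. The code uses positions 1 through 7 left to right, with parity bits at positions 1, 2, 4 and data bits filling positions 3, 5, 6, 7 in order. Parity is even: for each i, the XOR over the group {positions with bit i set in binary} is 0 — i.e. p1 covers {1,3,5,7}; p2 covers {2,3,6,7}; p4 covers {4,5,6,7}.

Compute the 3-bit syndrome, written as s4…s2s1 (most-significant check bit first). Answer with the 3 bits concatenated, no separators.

001

s1 (pos 1,3,5,7): 0⊕1⊕1⊕1 = 1
s2 (pos 2,3,6,7): 0⊕1⊕0⊕1 = 0
s4 (pos 4,5,6,7): 0⊕1⊕0⊕1 = 0
Syndrome s4…s1 = 001 → error at position 1.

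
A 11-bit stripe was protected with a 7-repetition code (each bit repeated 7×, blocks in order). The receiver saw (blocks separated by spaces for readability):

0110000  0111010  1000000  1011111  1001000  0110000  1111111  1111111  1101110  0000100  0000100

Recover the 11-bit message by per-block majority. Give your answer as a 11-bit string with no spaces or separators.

Block 1 (0110000): 2 ones → 0
Block 2 (0111010): 4 ones → 1
Block 3 (1000000): 1 one → 0
Block 4 (1011111): 6 ones → 1
Block 5 (1001000): 2 ones → 0
Block 6 (0110000): 2 ones → 0
Block 7 (1111111): 7 ones → 1
Block 8 (1111111): 7 ones → 1
Block 9 (1101110): 5 ones → 1
Block 10 (0000100): 1 one → 0
Block 11 (0000100): 1 one → 0

01010011100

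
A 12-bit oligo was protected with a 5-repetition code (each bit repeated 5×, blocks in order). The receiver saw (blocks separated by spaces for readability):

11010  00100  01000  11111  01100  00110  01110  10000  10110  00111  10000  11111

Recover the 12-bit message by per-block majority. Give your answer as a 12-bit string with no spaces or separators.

100100101101

Block 1 (11010): 3 ones → 1
Block 2 (00100): 1 one → 0
Block 3 (01000): 1 one → 0
Block 4 (11111): 5 ones → 1
Block 5 (01100): 2 ones → 0
Block 6 (00110): 2 ones → 0
Block 7 (01110): 3 ones → 1
Block 8 (10000): 1 one → 0
Block 9 (10110): 3 ones → 1
Block 10 (00111): 3 ones → 1
Block 11 (10000): 1 one → 0
Block 12 (11111): 5 ones → 1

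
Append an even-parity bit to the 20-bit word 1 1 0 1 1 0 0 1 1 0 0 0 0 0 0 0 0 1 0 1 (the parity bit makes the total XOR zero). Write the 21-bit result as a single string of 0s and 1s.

110110011000000001010

XOR of the 20 data bits: 1⊕1⊕0⊕1⊕1⊕0⊕0⊕1⊕1⊕0⊕0⊕0⊕0⊕0⊕0⊕0⊕0⊕1⊕0⊕1 = 0
Parity bit = 0 (so all 21 bits XOR to 0).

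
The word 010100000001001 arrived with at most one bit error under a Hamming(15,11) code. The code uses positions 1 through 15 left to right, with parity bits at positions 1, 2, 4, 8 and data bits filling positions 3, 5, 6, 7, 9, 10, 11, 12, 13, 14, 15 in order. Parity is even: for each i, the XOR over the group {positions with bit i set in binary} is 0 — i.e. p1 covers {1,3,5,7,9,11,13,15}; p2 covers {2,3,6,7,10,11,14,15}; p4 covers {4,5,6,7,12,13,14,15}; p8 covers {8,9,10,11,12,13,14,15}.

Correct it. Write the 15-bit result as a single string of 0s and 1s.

010110000001001

s1 (pos 1,3,5,7,9,11,13,15): 0⊕0⊕0⊕0⊕0⊕0⊕0⊕1 = 1
s2 (pos 2,3,6,7,10,11,14,15): 1⊕0⊕0⊕0⊕0⊕0⊕0⊕1 = 0
s4 (pos 4,5,6,7,12,13,14,15): 1⊕0⊕0⊕0⊕1⊕0⊕0⊕1 = 1
s8 (pos 8,9,10,11,12,13,14,15): 0⊕0⊕0⊕0⊕1⊕0⊕0⊕1 = 0
Syndrome s8…s1 = 0101 → error at position 5.
Flip position 5: 010100000001001 → 010110000001001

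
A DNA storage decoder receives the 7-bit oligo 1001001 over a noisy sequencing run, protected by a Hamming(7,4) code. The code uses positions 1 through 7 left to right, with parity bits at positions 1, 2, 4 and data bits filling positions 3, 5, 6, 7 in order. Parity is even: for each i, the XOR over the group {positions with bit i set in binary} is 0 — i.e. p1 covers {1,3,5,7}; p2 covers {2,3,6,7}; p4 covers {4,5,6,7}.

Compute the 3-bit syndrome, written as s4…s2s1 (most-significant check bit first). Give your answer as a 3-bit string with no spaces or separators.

s1 (pos 1,3,5,7): 1⊕0⊕0⊕1 = 0
s2 (pos 2,3,6,7): 0⊕0⊕0⊕1 = 1
s4 (pos 4,5,6,7): 1⊕0⊕0⊕1 = 0
Syndrome s4…s1 = 010 → error at position 2.

010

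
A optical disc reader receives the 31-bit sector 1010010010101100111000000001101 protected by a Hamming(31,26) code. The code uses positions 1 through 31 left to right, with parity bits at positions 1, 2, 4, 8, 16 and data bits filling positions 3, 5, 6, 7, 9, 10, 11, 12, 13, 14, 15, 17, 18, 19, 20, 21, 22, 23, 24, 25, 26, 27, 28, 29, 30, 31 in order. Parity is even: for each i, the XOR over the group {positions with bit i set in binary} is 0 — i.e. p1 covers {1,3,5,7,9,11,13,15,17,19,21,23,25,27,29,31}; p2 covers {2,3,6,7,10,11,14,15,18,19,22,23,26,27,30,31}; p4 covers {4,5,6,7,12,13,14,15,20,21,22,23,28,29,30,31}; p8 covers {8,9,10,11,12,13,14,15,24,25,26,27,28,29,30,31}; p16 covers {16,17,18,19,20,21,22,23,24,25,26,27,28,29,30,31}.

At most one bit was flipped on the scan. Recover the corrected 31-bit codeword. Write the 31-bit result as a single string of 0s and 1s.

1010010010001100111000000001101

s1 (pos 1,3,5,7,9,11,13,15,17,19,21,23,25,27,29,31): 1⊕1⊕0⊕0⊕1⊕1⊕1⊕0⊕1⊕1⊕0⊕0⊕0⊕0⊕1⊕1 = 1
s2 (pos 2,3,6,7,10,11,14,15,18,19,22,23,26,27,30,31): 0⊕1⊕1⊕0⊕0⊕1⊕1⊕0⊕1⊕1⊕0⊕0⊕0⊕0⊕0⊕1 = 1
s4 (pos 4,5,6,7,12,13,14,15,20,21,22,23,28,29,30,31): 0⊕0⊕1⊕0⊕0⊕1⊕1⊕0⊕0⊕0⊕0⊕0⊕1⊕1⊕0⊕1 = 0
s8 (pos 8,9,10,11,12,13,14,15,24,25,26,27,28,29,30,31): 0⊕1⊕0⊕1⊕0⊕1⊕1⊕0⊕0⊕0⊕0⊕0⊕1⊕1⊕0⊕1 = 1
s16 (pos 16,17,18,19,20,21,22,23,24,25,26,27,28,29,30,31): 0⊕1⊕1⊕1⊕0⊕0⊕0⊕0⊕0⊕0⊕0⊕0⊕1⊕1⊕0⊕1 = 0
Syndrome s16…s1 = 01011 → error at position 11.
Flip position 11: 1010010010101100111000000001101 → 1010010010001100111000000001101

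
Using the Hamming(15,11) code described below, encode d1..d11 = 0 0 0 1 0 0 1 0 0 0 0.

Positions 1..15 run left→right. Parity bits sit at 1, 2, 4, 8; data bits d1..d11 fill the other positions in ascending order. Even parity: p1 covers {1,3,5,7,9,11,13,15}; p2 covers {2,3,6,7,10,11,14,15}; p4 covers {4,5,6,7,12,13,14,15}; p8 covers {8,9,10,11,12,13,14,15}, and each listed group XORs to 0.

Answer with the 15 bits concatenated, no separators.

Place data at non-parity positions: p1 p2 0 p4 0 0 1 p8 0 0 1 0 0 0 0
p1 (pos 1,3,5,7,9,11,13,15): XOR of data positions = 0⊕0⊕1⊕0⊕1⊕0⊕0 = 0
p2 (pos 2,3,6,7,10,11,14,15): XOR of data positions = 0⊕0⊕1⊕0⊕1⊕0⊕0 = 0
p4 (pos 4,5,6,7,12,13,14,15): XOR of data positions = 0⊕0⊕1⊕0⊕0⊕0⊕0 = 1
p8 (pos 8,9,10,11,12,13,14,15): XOR of data positions = 0⊕0⊕1⊕0⊕0⊕0⊕0 = 1
Codeword: 000100110010000

000100110010000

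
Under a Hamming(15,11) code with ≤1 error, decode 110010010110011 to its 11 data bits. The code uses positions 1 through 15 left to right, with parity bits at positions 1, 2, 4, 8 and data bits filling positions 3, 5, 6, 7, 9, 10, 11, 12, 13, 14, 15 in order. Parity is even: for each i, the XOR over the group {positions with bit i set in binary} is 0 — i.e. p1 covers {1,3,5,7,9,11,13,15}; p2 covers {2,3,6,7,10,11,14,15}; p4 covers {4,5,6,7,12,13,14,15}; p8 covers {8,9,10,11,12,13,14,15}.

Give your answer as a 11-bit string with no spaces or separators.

s1 (pos 1,3,5,7,9,11,13,15): 1⊕0⊕1⊕0⊕0⊕1⊕0⊕1 = 0
s2 (pos 2,3,6,7,10,11,14,15): 1⊕0⊕0⊕0⊕1⊕1⊕1⊕1 = 1
s4 (pos 4,5,6,7,12,13,14,15): 0⊕1⊕0⊕0⊕0⊕0⊕1⊕1 = 1
s8 (pos 8,9,10,11,12,13,14,15): 1⊕0⊕1⊕1⊕0⊕0⊕1⊕1 = 1
Syndrome s8…s1 = 1110 → error at position 14.
Flip position 14: 110010010110011 → 110010010110001
Read data bits from positions 3,5,6,7,9,10,11,12,13,14,15: 01000110001

01000110001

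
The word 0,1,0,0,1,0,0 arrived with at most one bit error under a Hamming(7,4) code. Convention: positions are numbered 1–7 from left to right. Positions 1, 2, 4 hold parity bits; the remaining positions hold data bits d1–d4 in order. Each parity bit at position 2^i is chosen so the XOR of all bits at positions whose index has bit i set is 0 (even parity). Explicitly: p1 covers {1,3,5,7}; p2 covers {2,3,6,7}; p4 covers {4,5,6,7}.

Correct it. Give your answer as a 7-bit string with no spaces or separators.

0100101

s1 (pos 1,3,5,7): 0⊕0⊕1⊕0 = 1
s2 (pos 2,3,6,7): 1⊕0⊕0⊕0 = 1
s4 (pos 4,5,6,7): 0⊕1⊕0⊕0 = 1
Syndrome s4…s1 = 111 → error at position 7.
Flip position 7: 0100100 → 0100101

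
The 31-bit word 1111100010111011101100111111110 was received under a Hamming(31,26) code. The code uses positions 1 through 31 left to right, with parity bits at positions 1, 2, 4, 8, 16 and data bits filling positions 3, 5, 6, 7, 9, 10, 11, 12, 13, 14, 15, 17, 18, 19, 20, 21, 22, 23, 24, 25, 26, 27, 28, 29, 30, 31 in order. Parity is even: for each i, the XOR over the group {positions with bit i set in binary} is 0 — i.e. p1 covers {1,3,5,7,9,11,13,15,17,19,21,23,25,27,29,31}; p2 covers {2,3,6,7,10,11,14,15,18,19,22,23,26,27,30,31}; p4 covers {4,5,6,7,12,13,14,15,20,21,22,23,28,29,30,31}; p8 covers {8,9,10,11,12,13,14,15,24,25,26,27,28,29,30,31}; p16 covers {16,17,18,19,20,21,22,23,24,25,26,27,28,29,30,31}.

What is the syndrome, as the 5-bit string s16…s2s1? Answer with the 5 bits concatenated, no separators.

00011

s1 (pos 1,3,5,7,9,11,13,15,17,19,21,23,25,27,29,31): 1⊕1⊕1⊕0⊕1⊕1⊕1⊕1⊕1⊕1⊕0⊕1⊕1⊕1⊕1⊕0 = 1
s2 (pos 2,3,6,7,10,11,14,15,18,19,22,23,26,27,30,31): 1⊕1⊕0⊕0⊕0⊕1⊕0⊕1⊕0⊕1⊕0⊕1⊕1⊕1⊕1⊕0 = 1
s4 (pos 4,5,6,7,12,13,14,15,20,21,22,23,28,29,30,31): 1⊕1⊕0⊕0⊕1⊕1⊕0⊕1⊕1⊕0⊕0⊕1⊕1⊕1⊕1⊕0 = 0
s8 (pos 8,9,10,11,12,13,14,15,24,25,26,27,28,29,30,31): 0⊕1⊕0⊕1⊕1⊕1⊕0⊕1⊕1⊕1⊕1⊕1⊕1⊕1⊕1⊕0 = 0
s16 (pos 16,17,18,19,20,21,22,23,24,25,26,27,28,29,30,31): 1⊕1⊕0⊕1⊕1⊕0⊕0⊕1⊕1⊕1⊕1⊕1⊕1⊕1⊕1⊕0 = 0
Syndrome s16…s1 = 00011 → error at position 3.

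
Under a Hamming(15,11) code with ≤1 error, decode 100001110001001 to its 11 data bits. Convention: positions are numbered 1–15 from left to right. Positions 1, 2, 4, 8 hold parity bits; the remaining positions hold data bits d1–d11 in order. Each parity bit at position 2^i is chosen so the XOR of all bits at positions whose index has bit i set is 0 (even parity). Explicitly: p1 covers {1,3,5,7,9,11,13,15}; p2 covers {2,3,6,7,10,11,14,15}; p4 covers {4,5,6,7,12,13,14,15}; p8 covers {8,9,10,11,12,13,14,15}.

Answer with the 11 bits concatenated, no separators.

00110011001

s1 (pos 1,3,5,7,9,11,13,15): 1⊕0⊕0⊕1⊕0⊕0⊕0⊕1 = 1
s2 (pos 2,3,6,7,10,11,14,15): 0⊕0⊕1⊕1⊕0⊕0⊕0⊕1 = 1
s4 (pos 4,5,6,7,12,13,14,15): 0⊕0⊕1⊕1⊕1⊕0⊕0⊕1 = 0
s8 (pos 8,9,10,11,12,13,14,15): 1⊕0⊕0⊕0⊕1⊕0⊕0⊕1 = 1
Syndrome s8…s1 = 1011 → error at position 11.
Flip position 11: 100001110001001 → 100001110011001
Read data bits from positions 3,5,6,7,9,10,11,12,13,14,15: 00110011001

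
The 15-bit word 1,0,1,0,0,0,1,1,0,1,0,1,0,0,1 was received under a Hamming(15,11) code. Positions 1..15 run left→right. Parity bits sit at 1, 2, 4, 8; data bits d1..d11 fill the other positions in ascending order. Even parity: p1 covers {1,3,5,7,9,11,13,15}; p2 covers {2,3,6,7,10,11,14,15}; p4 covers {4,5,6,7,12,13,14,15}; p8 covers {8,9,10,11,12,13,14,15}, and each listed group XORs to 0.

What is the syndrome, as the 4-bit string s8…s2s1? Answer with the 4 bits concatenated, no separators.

s1 (pos 1,3,5,7,9,11,13,15): 1⊕1⊕0⊕1⊕0⊕0⊕0⊕1 = 0
s2 (pos 2,3,6,7,10,11,14,15): 0⊕1⊕0⊕1⊕1⊕0⊕0⊕1 = 0
s4 (pos 4,5,6,7,12,13,14,15): 0⊕0⊕0⊕1⊕1⊕0⊕0⊕1 = 1
s8 (pos 8,9,10,11,12,13,14,15): 1⊕0⊕1⊕0⊕1⊕0⊕0⊕1 = 0
Syndrome s8…s1 = 0100 → error at position 4.

0100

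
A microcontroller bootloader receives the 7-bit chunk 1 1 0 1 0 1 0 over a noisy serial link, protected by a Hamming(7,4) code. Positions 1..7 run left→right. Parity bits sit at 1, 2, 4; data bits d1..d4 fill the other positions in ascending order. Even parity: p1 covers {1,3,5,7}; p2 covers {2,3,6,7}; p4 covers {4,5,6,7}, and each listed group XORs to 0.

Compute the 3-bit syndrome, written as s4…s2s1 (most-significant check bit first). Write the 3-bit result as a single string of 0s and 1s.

001

s1 (pos 1,3,5,7): 1⊕0⊕0⊕0 = 1
s2 (pos 2,3,6,7): 1⊕0⊕1⊕0 = 0
s4 (pos 4,5,6,7): 1⊕0⊕1⊕0 = 0
Syndrome s4…s1 = 001 → error at position 1.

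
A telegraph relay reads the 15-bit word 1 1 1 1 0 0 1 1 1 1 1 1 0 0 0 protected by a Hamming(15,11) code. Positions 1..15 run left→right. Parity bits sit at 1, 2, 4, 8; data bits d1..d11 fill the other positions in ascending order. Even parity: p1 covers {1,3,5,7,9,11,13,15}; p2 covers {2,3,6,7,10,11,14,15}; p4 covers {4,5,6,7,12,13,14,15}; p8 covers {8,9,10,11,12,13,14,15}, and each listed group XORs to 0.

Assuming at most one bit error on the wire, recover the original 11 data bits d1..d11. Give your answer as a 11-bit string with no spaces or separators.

10011111001

s1 (pos 1,3,5,7,9,11,13,15): 1⊕1⊕0⊕1⊕1⊕1⊕0⊕0 = 1
s2 (pos 2,3,6,7,10,11,14,15): 1⊕1⊕0⊕1⊕1⊕1⊕0⊕0 = 1
s4 (pos 4,5,6,7,12,13,14,15): 1⊕0⊕0⊕1⊕1⊕0⊕0⊕0 = 1
s8 (pos 8,9,10,11,12,13,14,15): 1⊕1⊕1⊕1⊕1⊕0⊕0⊕0 = 1
Syndrome s8…s1 = 1111 → error at position 15.
Flip position 15: 111100111111000 → 111100111111001
Read data bits from positions 3,5,6,7,9,10,11,12,13,14,15: 10011111001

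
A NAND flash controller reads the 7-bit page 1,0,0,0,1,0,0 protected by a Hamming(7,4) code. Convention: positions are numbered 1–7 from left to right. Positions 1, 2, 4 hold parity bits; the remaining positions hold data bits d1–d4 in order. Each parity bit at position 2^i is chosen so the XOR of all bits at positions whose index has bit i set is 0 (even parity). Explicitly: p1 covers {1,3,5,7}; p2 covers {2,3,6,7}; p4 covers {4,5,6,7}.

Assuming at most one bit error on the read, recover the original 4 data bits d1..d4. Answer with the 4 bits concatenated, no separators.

s1 (pos 1,3,5,7): 1⊕0⊕1⊕0 = 0
s2 (pos 2,3,6,7): 0⊕0⊕0⊕0 = 0
s4 (pos 4,5,6,7): 0⊕1⊕0⊕0 = 1
Syndrome s4…s1 = 100 → error at position 4.
Flip position 4: 1000100 → 1001100
Read data bits from positions 3,5,6,7: 0100

0100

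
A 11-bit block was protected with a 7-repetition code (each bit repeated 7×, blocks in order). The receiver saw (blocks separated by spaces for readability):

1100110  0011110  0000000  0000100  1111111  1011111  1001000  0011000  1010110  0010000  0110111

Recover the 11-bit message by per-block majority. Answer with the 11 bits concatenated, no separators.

Block 1 (1100110): 4 ones → 1
Block 2 (0011110): 4 ones → 1
Block 3 (0000000): 0 ones → 0
Block 4 (0000100): 1 one → 0
Block 5 (1111111): 7 ones → 1
Block 6 (1011111): 6 ones → 1
Block 7 (1001000): 2 ones → 0
Block 8 (0011000): 2 ones → 0
Block 9 (1010110): 4 ones → 1
Block 10 (0010000): 1 one → 0
Block 11 (0110111): 5 ones → 1

11001100101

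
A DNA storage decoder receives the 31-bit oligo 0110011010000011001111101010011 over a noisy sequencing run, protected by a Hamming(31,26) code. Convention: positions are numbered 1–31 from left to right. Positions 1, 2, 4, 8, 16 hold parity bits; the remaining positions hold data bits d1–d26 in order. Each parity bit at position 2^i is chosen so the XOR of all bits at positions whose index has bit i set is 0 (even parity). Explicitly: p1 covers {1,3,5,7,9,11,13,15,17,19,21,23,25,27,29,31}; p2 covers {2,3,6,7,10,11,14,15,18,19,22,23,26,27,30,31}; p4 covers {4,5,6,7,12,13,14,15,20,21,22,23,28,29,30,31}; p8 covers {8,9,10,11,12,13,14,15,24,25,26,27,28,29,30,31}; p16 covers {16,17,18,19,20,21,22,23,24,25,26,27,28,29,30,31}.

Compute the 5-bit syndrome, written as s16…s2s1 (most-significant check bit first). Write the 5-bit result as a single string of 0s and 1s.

s1 (pos 1,3,5,7,9,11,13,15,17,19,21,23,25,27,29,31): 0⊕1⊕0⊕1⊕1⊕0⊕0⊕1⊕0⊕1⊕1⊕1⊕1⊕1⊕0⊕1 = 0
s2 (pos 2,3,6,7,10,11,14,15,18,19,22,23,26,27,30,31): 1⊕1⊕1⊕1⊕0⊕0⊕0⊕1⊕0⊕1⊕1⊕1⊕0⊕1⊕1⊕1 = 1
s4 (pos 4,5,6,7,12,13,14,15,20,21,22,23,28,29,30,31): 0⊕0⊕1⊕1⊕0⊕0⊕0⊕1⊕1⊕1⊕1⊕1⊕0⊕0⊕1⊕1 = 1
s8 (pos 8,9,10,11,12,13,14,15,24,25,26,27,28,29,30,31): 0⊕1⊕0⊕0⊕0⊕0⊕0⊕1⊕0⊕1⊕0⊕1⊕0⊕0⊕1⊕1 = 0
s16 (pos 16,17,18,19,20,21,22,23,24,25,26,27,28,29,30,31): 1⊕0⊕0⊕1⊕1⊕1⊕1⊕1⊕0⊕1⊕0⊕1⊕0⊕0⊕1⊕1 = 0
Syndrome s16…s1 = 00110 → error at position 6.

00110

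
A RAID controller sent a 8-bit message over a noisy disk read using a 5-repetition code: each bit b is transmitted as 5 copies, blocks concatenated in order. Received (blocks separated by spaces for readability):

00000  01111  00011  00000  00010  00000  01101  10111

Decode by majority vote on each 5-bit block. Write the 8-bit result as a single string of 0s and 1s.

01000011

Block 1 (00000): 0 ones → 0
Block 2 (01111): 4 ones → 1
Block 3 (00011): 2 ones → 0
Block 4 (00000): 0 ones → 0
Block 5 (00010): 1 one → 0
Block 6 (00000): 0 ones → 0
Block 7 (01101): 3 ones → 1
Block 8 (10111): 4 ones → 1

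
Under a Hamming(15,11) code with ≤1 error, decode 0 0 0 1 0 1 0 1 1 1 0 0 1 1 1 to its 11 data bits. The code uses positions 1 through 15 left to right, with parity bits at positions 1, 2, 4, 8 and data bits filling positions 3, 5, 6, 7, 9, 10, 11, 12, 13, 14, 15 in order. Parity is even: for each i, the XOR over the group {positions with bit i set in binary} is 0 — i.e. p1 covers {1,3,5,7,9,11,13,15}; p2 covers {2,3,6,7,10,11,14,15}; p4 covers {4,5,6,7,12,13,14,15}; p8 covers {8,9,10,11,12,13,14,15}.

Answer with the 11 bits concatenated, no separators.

01101100111

s1 (pos 1,3,5,7,9,11,13,15): 0⊕0⊕0⊕0⊕1⊕0⊕1⊕1 = 1
s2 (pos 2,3,6,7,10,11,14,15): 0⊕0⊕1⊕0⊕1⊕0⊕1⊕1 = 0
s4 (pos 4,5,6,7,12,13,14,15): 1⊕0⊕1⊕0⊕0⊕1⊕1⊕1 = 1
s8 (pos 8,9,10,11,12,13,14,15): 1⊕1⊕1⊕0⊕0⊕1⊕1⊕1 = 0
Syndrome s8…s1 = 0101 → error at position 5.
Flip position 5: 000101011100111 → 000111011100111
Read data bits from positions 3,5,6,7,9,10,11,12,13,14,15: 01101100111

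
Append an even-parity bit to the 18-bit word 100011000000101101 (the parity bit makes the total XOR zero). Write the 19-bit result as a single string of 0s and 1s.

XOR of the 18 data bits: 1⊕0⊕0⊕0⊕1⊕1⊕0⊕0⊕0⊕0⊕0⊕0⊕1⊕0⊕1⊕1⊕0⊕1 = 1
Parity bit = 1 (so all 19 bits XOR to 0).

1000110000001011011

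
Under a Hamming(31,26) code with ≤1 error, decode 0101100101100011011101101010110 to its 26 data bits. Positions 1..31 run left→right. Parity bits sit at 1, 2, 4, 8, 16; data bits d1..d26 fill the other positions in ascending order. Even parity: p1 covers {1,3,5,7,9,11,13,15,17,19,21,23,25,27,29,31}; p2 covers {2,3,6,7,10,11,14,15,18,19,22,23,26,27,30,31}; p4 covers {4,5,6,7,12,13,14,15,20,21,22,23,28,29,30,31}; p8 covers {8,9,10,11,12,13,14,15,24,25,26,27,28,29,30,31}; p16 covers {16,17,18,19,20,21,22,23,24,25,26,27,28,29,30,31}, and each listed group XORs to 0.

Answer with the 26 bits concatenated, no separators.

s1 (pos 1,3,5,7,9,11,13,15,17,19,21,23,25,27,29,31): 0⊕0⊕1⊕0⊕0⊕1⊕0⊕1⊕0⊕1⊕0⊕1⊕1⊕1⊕1⊕0 = 0
s2 (pos 2,3,6,7,10,11,14,15,18,19,22,23,26,27,30,31): 1⊕0⊕0⊕0⊕1⊕1⊕0⊕1⊕1⊕1⊕1⊕1⊕0⊕1⊕1⊕0 = 0
s4 (pos 4,5,6,7,12,13,14,15,20,21,22,23,28,29,30,31): 1⊕1⊕0⊕0⊕0⊕0⊕0⊕1⊕1⊕0⊕1⊕1⊕0⊕1⊕1⊕0 = 0
s8 (pos 8,9,10,11,12,13,14,15,24,25,26,27,28,29,30,31): 1⊕0⊕1⊕1⊕0⊕0⊕0⊕1⊕0⊕1⊕0⊕1⊕0⊕1⊕1⊕0 = 0
s16 (pos 16,17,18,19,20,21,22,23,24,25,26,27,28,29,30,31): 1⊕0⊕1⊕1⊕1⊕0⊕1⊕1⊕0⊕1⊕0⊕1⊕0⊕1⊕1⊕0 = 0
Syndrome s16…s1 = 00000 → no error.
Read data bits from positions 3,5,6,7,9,10,11,12,13,14,15,17,18,19,20,21,22,23,24,25,26,27,28,29,30,31: 01000110001011101101010110

01000110001011101101010110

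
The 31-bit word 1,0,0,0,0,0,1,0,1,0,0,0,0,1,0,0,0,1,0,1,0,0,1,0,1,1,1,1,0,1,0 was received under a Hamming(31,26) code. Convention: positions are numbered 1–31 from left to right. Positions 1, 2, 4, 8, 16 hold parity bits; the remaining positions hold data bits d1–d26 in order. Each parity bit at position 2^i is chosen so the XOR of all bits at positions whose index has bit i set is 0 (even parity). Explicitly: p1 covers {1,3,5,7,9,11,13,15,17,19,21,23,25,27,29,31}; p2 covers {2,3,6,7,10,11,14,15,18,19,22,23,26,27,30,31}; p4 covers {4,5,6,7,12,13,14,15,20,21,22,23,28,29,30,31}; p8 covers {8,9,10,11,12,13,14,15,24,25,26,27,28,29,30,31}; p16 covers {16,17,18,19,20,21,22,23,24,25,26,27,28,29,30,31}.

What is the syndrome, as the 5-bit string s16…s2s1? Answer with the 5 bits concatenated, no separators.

s1 (pos 1,3,5,7,9,11,13,15,17,19,21,23,25,27,29,31): 1⊕0⊕0⊕1⊕1⊕0⊕0⊕0⊕0⊕0⊕0⊕1⊕1⊕1⊕0⊕0 = 0
s2 (pos 2,3,6,7,10,11,14,15,18,19,22,23,26,27,30,31): 0⊕0⊕0⊕1⊕0⊕0⊕1⊕0⊕1⊕0⊕0⊕1⊕1⊕1⊕1⊕0 = 1
s4 (pos 4,5,6,7,12,13,14,15,20,21,22,23,28,29,30,31): 0⊕0⊕0⊕1⊕0⊕0⊕1⊕0⊕1⊕0⊕0⊕1⊕1⊕0⊕1⊕0 = 0
s8 (pos 8,9,10,11,12,13,14,15,24,25,26,27,28,29,30,31): 0⊕1⊕0⊕0⊕0⊕0⊕1⊕0⊕0⊕1⊕1⊕1⊕1⊕0⊕1⊕0 = 1
s16 (pos 16,17,18,19,20,21,22,23,24,25,26,27,28,29,30,31): 0⊕0⊕1⊕0⊕1⊕0⊕0⊕1⊕0⊕1⊕1⊕1⊕1⊕0⊕1⊕0 = 0
Syndrome s16…s1 = 01010 → error at position 10.

01010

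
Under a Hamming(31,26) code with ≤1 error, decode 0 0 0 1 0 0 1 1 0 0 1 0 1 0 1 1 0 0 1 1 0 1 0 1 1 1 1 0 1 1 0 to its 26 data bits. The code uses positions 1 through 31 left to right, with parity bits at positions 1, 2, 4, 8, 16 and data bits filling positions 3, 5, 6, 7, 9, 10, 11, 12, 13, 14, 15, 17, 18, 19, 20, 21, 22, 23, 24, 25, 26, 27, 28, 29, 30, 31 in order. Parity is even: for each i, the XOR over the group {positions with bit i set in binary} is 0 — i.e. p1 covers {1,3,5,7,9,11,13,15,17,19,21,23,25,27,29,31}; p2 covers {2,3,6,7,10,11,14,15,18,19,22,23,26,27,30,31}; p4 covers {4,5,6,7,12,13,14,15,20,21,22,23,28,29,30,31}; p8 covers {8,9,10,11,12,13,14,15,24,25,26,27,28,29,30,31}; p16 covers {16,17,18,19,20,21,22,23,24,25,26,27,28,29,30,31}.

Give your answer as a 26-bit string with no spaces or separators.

s1 (pos 1,3,5,7,9,11,13,15,17,19,21,23,25,27,29,31): 0⊕0⊕0⊕1⊕0⊕1⊕1⊕1⊕0⊕1⊕0⊕0⊕1⊕1⊕1⊕0 = 0
s2 (pos 2,3,6,7,10,11,14,15,18,19,22,23,26,27,30,31): 0⊕0⊕0⊕1⊕0⊕1⊕0⊕1⊕0⊕1⊕1⊕0⊕1⊕1⊕1⊕0 = 0
s4 (pos 4,5,6,7,12,13,14,15,20,21,22,23,28,29,30,31): 1⊕0⊕0⊕1⊕0⊕1⊕0⊕1⊕1⊕0⊕1⊕0⊕0⊕1⊕1⊕0 = 0
s8 (pos 8,9,10,11,12,13,14,15,24,25,26,27,28,29,30,31): 1⊕0⊕0⊕1⊕0⊕1⊕0⊕1⊕1⊕1⊕1⊕1⊕0⊕1⊕1⊕0 = 0
s16 (pos 16,17,18,19,20,21,22,23,24,25,26,27,28,29,30,31): 1⊕0⊕0⊕1⊕1⊕0⊕1⊕0⊕1⊕1⊕1⊕1⊕0⊕1⊕1⊕0 = 0
Syndrome s16…s1 = 00000 → no error.
Read data bits from positions 3,5,6,7,9,10,11,12,13,14,15,17,18,19,20,21,22,23,24,25,26,27,28,29,30,31: 00010010101001101011110110

00010010101001101011110110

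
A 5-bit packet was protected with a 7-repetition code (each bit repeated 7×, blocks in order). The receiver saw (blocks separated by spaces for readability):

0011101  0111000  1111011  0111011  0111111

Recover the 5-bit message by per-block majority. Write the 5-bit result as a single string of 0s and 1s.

Block 1 (0011101): 4 ones → 1
Block 2 (0111000): 3 ones → 0
Block 3 (1111011): 6 ones → 1
Block 4 (0111011): 5 ones → 1
Block 5 (0111111): 6 ones → 1

10111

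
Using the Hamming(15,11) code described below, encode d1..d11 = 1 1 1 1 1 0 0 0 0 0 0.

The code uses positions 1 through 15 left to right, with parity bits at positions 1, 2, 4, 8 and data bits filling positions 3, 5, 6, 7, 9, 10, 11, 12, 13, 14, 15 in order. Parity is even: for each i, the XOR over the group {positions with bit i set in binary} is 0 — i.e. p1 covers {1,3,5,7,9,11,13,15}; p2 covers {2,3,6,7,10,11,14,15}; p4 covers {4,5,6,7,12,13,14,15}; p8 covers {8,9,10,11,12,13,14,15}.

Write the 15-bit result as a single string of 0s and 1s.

011111111000000

Place data at non-parity positions: p1 p2 1 p4 1 1 1 p8 1 0 0 0 0 0 0
p1 (pos 1,3,5,7,9,11,13,15): XOR of data positions = 1⊕1⊕1⊕1⊕0⊕0⊕0 = 0
p2 (pos 2,3,6,7,10,11,14,15): XOR of data positions = 1⊕1⊕1⊕0⊕0⊕0⊕0 = 1
p4 (pos 4,5,6,7,12,13,14,15): XOR of data positions = 1⊕1⊕1⊕0⊕0⊕0⊕0 = 1
p8 (pos 8,9,10,11,12,13,14,15): XOR of data positions = 1⊕0⊕0⊕0⊕0⊕0⊕0 = 1
Codeword: 011111111000000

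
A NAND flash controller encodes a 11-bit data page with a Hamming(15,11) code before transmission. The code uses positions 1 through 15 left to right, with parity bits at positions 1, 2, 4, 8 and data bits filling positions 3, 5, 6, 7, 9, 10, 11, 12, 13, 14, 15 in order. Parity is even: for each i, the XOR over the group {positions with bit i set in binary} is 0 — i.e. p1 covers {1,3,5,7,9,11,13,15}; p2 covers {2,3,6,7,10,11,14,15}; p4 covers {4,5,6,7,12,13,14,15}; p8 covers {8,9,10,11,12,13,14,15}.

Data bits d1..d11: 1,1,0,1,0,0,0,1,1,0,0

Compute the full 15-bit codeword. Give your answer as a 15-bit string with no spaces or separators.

Place data at non-parity positions: p1 p2 1 p4 1 0 1 p8 0 0 0 1 1 0 0
p1 (pos 1,3,5,7,9,11,13,15): XOR of data positions = 1⊕1⊕1⊕0⊕0⊕1⊕0 = 0
p2 (pos 2,3,6,7,10,11,14,15): XOR of data positions = 1⊕0⊕1⊕0⊕0⊕0⊕0 = 0
p4 (pos 4,5,6,7,12,13,14,15): XOR of data positions = 1⊕0⊕1⊕1⊕1⊕0⊕0 = 0
p8 (pos 8,9,10,11,12,13,14,15): XOR of data positions = 0⊕0⊕0⊕1⊕1⊕0⊕0 = 0
Codeword: 001010100001100

001010100001100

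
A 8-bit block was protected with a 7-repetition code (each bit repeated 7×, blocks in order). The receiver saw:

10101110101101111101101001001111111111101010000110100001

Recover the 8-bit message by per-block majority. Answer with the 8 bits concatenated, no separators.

Block 1 (1010111): 5 ones → 1
Block 2 (0101101): 4 ones → 1
Block 3 (1111011): 6 ones → 1
Block 4 (0100100): 2 ones → 0
Block 5 (1111111): 7 ones → 1
Block 6 (1111010): 5 ones → 1
Block 7 (1000011): 3 ones → 0
Block 8 (0100001): 2 ones → 0

11101100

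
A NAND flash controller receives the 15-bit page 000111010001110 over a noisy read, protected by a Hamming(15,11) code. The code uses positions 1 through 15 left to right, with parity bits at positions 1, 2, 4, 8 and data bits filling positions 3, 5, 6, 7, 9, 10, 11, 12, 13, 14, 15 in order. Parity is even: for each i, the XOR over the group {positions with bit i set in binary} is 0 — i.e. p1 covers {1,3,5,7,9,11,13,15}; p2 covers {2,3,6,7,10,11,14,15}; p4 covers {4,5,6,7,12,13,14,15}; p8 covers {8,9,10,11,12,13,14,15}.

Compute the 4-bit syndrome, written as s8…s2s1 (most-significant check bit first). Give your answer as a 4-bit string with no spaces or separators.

s1 (pos 1,3,5,7,9,11,13,15): 0⊕0⊕1⊕0⊕0⊕0⊕1⊕0 = 0
s2 (pos 2,3,6,7,10,11,14,15): 0⊕0⊕1⊕0⊕0⊕0⊕1⊕0 = 0
s4 (pos 4,5,6,7,12,13,14,15): 1⊕1⊕1⊕0⊕1⊕1⊕1⊕0 = 0
s8 (pos 8,9,10,11,12,13,14,15): 1⊕0⊕0⊕0⊕1⊕1⊕1⊕0 = 0
Syndrome s8…s1 = 0000 → no error.

0000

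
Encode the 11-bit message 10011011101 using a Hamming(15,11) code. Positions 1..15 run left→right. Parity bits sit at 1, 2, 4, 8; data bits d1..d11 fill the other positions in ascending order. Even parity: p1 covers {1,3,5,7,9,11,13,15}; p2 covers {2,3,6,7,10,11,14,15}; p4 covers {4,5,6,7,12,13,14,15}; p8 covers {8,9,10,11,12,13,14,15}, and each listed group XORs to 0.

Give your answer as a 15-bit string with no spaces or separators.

Place data at non-parity positions: p1 p2 1 p4 0 0 1 p8 1 0 1 1 1 0 1
p1 (pos 1,3,5,7,9,11,13,15): XOR of data positions = 1⊕0⊕1⊕1⊕1⊕1⊕1 = 0
p2 (pos 2,3,6,7,10,11,14,15): XOR of data positions = 1⊕0⊕1⊕0⊕1⊕0⊕1 = 0
p4 (pos 4,5,6,7,12,13,14,15): XOR of data positions = 0⊕0⊕1⊕1⊕1⊕0⊕1 = 0
p8 (pos 8,9,10,11,12,13,14,15): XOR of data positions = 1⊕0⊕1⊕1⊕1⊕0⊕1 = 1
Codeword: 001000111011101

001000111011101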